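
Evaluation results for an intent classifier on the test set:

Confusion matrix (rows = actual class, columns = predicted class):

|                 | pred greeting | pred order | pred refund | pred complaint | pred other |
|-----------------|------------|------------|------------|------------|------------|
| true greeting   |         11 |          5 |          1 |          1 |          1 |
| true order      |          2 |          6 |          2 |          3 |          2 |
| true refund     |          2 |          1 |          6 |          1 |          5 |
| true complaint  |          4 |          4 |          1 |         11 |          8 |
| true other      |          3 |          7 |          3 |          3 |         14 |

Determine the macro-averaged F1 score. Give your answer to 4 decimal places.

0.4431

Per-class F1 score (2·TP/(2·TP+FP+FN)):
  greeting: TP=11, FP=2+2+4+3=11, FN=5+1+1+1=8 → 22/41 = 0.53659
  order: TP=6, FP=5+1+4+7=17, FN=2+2+3+2=9 → 12/38 = 0.31579
  refund: TP=6, FP=1+2+1+3=7, FN=2+1+1+5=9 → 12/28 = 0.42857
  complaint: TP=11, FP=1+3+1+3=8, FN=4+4+1+8=17 → 22/47 = 0.46809
  other: TP=14, FP=1+2+5+8=16, FN=3+7+3+3=16 → 28/60 = 0.46667
Macro-F1 score = mean = (0.53659 + 0.31579 + 0.42857 + 0.46809 + 0.46667) / 5 = 0.4431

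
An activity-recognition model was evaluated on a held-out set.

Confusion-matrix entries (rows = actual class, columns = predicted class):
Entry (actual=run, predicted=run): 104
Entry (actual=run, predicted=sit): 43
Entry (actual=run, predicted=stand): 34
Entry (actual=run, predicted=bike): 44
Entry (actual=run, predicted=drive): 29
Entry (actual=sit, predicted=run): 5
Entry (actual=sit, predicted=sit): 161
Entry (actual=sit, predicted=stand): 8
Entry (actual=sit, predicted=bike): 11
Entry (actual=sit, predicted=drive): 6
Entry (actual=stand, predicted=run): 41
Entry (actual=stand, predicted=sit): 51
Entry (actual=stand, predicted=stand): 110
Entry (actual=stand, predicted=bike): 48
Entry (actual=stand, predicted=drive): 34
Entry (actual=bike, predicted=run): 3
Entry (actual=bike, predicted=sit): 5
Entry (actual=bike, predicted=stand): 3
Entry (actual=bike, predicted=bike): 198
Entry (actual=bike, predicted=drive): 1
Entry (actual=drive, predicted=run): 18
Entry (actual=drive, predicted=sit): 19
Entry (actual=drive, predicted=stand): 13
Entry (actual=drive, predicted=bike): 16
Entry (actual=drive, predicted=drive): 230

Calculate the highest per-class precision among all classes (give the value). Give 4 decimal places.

0.7667

Per-class precision (TP/(TP+FP)):
  run: TP=104, FP=5+41+3+18=67 → 104/171 = 0.60819
  sit: TP=161, FP=43+51+5+19=118 → 161/279 = 0.57706
  stand: TP=110, FP=34+8+3+13=58 → 110/168 = 0.65476
  bike: TP=198, FP=44+11+48+16=119 → 198/317 = 0.62461
  drive: TP=230, FP=29+6+34+1=70 → 230/300 = 0.76667
Highest is class 'drive' with precision = 0.7667.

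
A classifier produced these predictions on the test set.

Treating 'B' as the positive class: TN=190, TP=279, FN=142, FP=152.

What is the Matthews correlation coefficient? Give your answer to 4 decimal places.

0.2189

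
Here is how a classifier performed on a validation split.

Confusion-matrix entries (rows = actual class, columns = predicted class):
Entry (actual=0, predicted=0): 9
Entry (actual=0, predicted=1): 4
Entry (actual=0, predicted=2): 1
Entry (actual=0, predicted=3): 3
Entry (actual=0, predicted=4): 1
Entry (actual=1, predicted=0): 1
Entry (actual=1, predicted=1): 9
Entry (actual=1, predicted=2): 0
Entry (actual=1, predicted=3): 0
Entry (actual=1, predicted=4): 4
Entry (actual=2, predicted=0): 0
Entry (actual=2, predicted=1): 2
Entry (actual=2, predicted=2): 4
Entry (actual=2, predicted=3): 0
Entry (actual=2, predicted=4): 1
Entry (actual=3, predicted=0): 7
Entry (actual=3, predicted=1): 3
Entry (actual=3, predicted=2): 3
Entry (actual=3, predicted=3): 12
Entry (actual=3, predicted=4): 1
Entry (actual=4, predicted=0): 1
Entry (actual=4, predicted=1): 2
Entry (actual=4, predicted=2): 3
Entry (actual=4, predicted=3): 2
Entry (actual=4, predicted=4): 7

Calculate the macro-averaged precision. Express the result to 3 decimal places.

0.504

Per-class precision (TP/(TP+FP)):
  0: TP=9, FP=1+0+7+1=9 → 9/18 = 0.5000
  1: TP=9, FP=4+2+3+2=11 → 9/20 = 0.4500
  2: TP=4, FP=1+0+3+3=7 → 4/11 = 0.3636
  3: TP=12, FP=3+0+0+2=5 → 12/17 = 0.7059
  4: TP=7, FP=1+4+1+1=7 → 7/14 = 0.5000
Macro-precision = mean = (0.5000 + 0.4500 + 0.3636 + 0.7059 + 0.5000) / 5 = 0.504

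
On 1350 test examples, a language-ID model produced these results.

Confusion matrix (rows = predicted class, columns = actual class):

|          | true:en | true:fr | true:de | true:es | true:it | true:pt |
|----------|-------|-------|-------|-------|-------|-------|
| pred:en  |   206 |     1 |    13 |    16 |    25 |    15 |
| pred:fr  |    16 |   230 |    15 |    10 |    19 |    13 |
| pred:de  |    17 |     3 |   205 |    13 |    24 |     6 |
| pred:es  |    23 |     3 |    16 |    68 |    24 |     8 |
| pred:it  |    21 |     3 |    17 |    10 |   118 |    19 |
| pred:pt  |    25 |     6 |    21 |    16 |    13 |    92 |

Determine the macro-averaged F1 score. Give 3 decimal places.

0.653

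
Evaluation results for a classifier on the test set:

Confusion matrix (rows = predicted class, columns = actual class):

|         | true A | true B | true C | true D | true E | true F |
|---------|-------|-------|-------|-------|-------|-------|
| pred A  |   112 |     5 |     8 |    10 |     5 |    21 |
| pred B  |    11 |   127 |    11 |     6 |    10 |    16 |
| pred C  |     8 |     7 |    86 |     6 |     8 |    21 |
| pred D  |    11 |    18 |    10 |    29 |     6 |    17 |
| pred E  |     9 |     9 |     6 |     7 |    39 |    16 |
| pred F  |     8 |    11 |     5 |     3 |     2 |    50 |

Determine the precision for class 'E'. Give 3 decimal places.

0.453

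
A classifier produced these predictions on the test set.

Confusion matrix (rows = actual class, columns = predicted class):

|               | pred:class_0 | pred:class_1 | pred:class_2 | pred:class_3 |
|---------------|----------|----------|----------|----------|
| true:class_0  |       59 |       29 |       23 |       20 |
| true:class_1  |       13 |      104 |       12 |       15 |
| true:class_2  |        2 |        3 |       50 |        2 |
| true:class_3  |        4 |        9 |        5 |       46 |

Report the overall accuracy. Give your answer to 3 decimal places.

0.654

Accuracy = trace / total = (59+104+50+46=259) / 396 = 259/396 = 0.654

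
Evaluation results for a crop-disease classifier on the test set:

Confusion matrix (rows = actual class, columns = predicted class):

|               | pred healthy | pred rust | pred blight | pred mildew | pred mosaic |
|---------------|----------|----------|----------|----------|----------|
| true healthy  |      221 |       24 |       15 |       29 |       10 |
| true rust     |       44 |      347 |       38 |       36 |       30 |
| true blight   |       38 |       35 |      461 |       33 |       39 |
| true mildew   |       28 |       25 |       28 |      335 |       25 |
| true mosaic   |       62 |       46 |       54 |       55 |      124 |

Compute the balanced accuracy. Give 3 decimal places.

0.665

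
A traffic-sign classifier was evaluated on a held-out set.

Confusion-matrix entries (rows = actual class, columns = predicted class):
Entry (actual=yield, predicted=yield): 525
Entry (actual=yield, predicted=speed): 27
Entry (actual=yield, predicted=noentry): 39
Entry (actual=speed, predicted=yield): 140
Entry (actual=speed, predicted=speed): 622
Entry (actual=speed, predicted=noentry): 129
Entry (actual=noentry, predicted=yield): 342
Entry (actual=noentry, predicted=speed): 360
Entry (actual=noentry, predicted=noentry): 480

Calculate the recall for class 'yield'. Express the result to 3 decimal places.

Treat 'yield' as positive and all other classes as negative.
recall = TP/(TP+FN).
yield: TP=525, FN=27+39=66 → 525/591 = 0.8883

0.888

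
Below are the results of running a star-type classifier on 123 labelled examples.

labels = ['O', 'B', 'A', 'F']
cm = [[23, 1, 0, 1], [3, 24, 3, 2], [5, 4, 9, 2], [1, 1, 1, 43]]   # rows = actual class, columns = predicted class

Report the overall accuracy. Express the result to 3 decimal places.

0.805

Accuracy = trace / total = (23+24+9+43=99) / 123 = 99/123 = 0.805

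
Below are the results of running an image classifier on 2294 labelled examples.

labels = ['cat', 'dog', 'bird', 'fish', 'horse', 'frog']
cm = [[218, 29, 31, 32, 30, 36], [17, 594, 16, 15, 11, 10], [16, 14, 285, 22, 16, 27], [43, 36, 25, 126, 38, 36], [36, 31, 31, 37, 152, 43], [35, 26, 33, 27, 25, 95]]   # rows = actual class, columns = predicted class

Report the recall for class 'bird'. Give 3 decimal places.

Treat 'bird' as positive and all other classes as negative.
recall = TP/(TP+FN).
bird: TP=285, FN=16+14+22+16+27=95 → 285/380 = 0.7500

0.750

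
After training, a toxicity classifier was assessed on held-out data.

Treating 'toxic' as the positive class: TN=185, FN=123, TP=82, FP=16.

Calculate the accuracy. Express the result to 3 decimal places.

0.658

Accuracy = (TP+TN)/N = (82+185)/406 = 0.658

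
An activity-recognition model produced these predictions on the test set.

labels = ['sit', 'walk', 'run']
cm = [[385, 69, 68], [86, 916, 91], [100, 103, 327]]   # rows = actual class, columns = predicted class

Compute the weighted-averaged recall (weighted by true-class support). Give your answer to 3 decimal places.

Per-class recall (TP/(TP+FN)):
  sit: TP=385, FN=69+68=137 → 385/522 = 0.7375
  walk: TP=916, FN=86+91=177 → 916/1093 = 0.8381
  run: TP=327, FN=100+103=203 → 327/530 = 0.6170
Weighted-recall = Σ (supportᵢ/N)·recallᵢ with N=2145: (522/2145)·0.7375 + (1093/2145)·0.8381 + (530/2145)·0.6170 = 0.759

0.759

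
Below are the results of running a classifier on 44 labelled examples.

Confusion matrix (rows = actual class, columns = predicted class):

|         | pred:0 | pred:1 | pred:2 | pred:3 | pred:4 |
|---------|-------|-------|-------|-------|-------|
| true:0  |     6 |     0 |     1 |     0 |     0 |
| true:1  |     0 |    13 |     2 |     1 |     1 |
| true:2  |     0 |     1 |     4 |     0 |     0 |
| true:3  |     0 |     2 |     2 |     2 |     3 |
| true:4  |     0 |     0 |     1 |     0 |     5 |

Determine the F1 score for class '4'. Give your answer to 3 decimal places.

0.667

One-vs-rest for '4': TP = diagonal; FP = other classes predicted '4'; FN = '4' predicted as other.
F1 score = 2·TP/(2·TP+FP+FN).
4: TP=5, FP=0+1+0+3=4, FN=0+0+1+0=1 → 10/15 = 0.6667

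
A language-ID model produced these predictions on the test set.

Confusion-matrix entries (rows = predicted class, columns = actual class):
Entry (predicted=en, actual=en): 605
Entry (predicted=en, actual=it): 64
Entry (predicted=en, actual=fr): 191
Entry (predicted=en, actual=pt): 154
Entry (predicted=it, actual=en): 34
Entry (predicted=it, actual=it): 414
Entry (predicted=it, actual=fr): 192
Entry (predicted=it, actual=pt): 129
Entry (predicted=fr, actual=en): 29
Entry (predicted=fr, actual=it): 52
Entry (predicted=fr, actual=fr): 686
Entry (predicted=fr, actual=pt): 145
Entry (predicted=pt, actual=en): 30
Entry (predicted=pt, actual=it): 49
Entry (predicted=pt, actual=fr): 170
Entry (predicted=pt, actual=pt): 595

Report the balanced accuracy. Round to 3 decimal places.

Balanced accuracy = mean of per-class recall.
  en: recall = 605/698 = 0.8668
  it: recall = 414/579 = 0.7150
  fr: recall = 686/1239 = 0.5537
  pt: recall = 595/1023 = 0.5816
Mean = (0.8668 + 0.7150 + 0.5537 + 0.5816) / 4 = 0.679

0.679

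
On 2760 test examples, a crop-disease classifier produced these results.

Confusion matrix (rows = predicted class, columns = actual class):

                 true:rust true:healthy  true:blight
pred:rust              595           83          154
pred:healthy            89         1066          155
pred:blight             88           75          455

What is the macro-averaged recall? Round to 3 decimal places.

0.746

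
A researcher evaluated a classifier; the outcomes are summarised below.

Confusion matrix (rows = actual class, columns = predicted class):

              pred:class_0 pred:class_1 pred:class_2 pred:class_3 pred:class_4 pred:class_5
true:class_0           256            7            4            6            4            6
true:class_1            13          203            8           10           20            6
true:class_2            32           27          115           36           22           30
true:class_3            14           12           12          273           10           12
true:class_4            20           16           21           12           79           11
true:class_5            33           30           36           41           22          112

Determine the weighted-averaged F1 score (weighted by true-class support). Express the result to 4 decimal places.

0.6465

Per-class F1 score (2·TP/(2·TP+FP+FN)):
  class_0: TP=256, FP=13+32+14+20+33=112, FN=7+4+6+4+6=27 → 512/651 = 0.78648
  class_1: TP=203, FP=7+27+12+16+30=92, FN=13+8+10+20+6=57 → 406/555 = 0.73153
  class_2: TP=115, FP=4+8+12+21+36=81, FN=32+27+36+22+30=147 → 230/458 = 0.50218
  class_3: TP=273, FP=6+10+36+12+41=105, FN=14+12+12+10+12=60 → 546/711 = 0.76793
  class_4: TP=79, FP=4+20+22+10+22=78, FN=20+16+21+12+11=80 → 158/316 = 0.50000
  class_5: TP=112, FP=6+6+30+12+11=65, FN=33+30+36+41+22=162 → 224/451 = 0.49667
Weighted-F1 score = Σ (supportᵢ/N)·F1 scoreᵢ with N=1571: (283/1571)·0.78648 + (260/1571)·0.73153 + (262/1571)·0.50218 + (333/1571)·0.76793 + (159/1571)·0.50000 + (274/1571)·0.49667 = 0.6465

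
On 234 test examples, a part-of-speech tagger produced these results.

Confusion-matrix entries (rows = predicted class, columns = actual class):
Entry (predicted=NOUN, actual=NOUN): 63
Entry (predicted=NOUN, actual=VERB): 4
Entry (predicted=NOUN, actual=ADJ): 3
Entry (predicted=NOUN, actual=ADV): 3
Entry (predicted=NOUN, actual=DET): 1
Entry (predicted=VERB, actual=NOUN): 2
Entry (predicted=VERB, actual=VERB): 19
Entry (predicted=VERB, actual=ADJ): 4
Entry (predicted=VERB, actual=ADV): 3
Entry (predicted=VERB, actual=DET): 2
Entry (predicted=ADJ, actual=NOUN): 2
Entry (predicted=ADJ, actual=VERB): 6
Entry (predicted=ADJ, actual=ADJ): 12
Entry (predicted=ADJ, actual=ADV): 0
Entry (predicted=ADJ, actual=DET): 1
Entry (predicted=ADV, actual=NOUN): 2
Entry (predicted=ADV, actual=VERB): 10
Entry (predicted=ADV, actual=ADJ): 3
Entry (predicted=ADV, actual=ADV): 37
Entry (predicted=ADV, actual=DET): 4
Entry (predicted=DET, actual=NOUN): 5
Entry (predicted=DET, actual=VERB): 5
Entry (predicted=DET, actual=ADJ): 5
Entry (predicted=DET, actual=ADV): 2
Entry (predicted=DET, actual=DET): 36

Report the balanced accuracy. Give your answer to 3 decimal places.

0.674

Balanced accuracy = mean of per-class recall.
  NOUN: recall = 63/74 = 0.8514
  VERB: recall = 19/44 = 0.4318
  ADJ: recall = 12/27 = 0.4444
  ADV: recall = 37/45 = 0.8222
  DET: recall = 36/44 = 0.8182
Mean = (0.8514 + 0.4318 + 0.4444 + 0.8222 + 0.8182) / 5 = 0.674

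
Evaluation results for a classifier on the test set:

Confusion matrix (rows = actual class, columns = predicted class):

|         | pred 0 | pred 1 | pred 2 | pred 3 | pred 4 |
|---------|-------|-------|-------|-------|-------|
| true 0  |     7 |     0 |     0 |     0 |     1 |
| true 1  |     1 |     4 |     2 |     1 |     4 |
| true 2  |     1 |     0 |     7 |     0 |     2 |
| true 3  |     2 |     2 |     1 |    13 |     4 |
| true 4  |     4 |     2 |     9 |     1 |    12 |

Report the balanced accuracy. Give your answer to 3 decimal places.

Balanced accuracy = mean of per-class recall.
  0: recall = 7/8 = 0.8750
  1: recall = 4/12 = 0.3333
  2: recall = 7/10 = 0.7000
  3: recall = 13/22 = 0.5909
  4: recall = 12/28 = 0.4286
Mean = (0.8750 + 0.3333 + 0.7000 + 0.5909 + 0.4286) / 5 = 0.586

0.586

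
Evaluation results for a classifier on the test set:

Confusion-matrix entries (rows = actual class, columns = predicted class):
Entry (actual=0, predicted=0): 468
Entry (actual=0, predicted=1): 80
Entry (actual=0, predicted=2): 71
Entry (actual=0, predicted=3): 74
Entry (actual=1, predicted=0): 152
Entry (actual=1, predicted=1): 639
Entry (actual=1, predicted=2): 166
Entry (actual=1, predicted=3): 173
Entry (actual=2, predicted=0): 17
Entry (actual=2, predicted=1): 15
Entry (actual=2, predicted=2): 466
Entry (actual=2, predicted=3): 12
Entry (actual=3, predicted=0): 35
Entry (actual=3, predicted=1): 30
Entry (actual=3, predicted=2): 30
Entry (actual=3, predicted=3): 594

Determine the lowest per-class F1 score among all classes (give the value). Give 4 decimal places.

Per-class F1 score (2·TP/(2·TP+FP+FN)):
  0: TP=468, FP=152+17+35=204, FN=80+71+74=225 → 936/1365 = 0.68571
  1: TP=639, FP=80+15+30=125, FN=152+166+173=491 → 1278/1894 = 0.67476
  2: TP=466, FP=71+166+30=267, FN=17+15+12=44 → 932/1243 = 0.74980
  3: TP=594, FP=74+173+12=259, FN=35+30+30=95 → 1188/1542 = 0.77043
Lowest is class '1' with F1 score = 0.6748.

0.6748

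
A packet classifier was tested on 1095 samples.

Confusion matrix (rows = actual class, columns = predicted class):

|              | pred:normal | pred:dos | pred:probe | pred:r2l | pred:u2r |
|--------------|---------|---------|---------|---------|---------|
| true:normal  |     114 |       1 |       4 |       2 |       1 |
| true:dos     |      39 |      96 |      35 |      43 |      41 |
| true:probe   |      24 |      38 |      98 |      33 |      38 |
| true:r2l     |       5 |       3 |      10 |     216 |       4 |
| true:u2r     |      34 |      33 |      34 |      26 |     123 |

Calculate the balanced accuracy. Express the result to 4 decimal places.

0.6272

Balanced accuracy = mean of per-class recall.
  normal: recall = 114/122 = 0.93443
  dos: recall = 96/254 = 0.37795
  probe: recall = 98/231 = 0.42424
  r2l: recall = 216/238 = 0.90756
  u2r: recall = 123/250 = 0.49200
Mean = (0.93443 + 0.37795 + 0.42424 + 0.90756 + 0.49200) / 5 = 0.6272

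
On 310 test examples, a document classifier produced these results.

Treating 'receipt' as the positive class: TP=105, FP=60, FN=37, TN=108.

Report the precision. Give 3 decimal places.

Precision = TP/(TP+FP) = 105/(105+60) = 105/165 = 0.636

0.636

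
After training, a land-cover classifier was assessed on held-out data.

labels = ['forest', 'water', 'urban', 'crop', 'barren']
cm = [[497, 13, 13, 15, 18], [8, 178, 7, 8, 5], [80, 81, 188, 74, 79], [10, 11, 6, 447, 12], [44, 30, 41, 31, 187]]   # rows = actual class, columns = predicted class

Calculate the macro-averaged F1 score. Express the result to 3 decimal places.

Per-class F1 score (2·TP/(2·TP+FP+FN)):
  forest: TP=497, FP=8+80+10+44=142, FN=13+13+15+18=59 → 994/1195 = 0.8318
  water: TP=178, FP=13+81+11+30=135, FN=8+7+8+5=28 → 356/519 = 0.6859
  urban: TP=188, FP=13+7+6+41=67, FN=80+81+74+79=314 → 376/757 = 0.4967
  crop: TP=447, FP=15+8+74+31=128, FN=10+11+6+12=39 → 894/1061 = 0.8426
  barren: TP=187, FP=18+5+79+12=114, FN=44+30+41+31=146 → 374/634 = 0.5899
Macro-F1 score = mean = (0.8318 + 0.6859 + 0.4967 + 0.8426 + 0.5899) / 5 = 0.689

0.689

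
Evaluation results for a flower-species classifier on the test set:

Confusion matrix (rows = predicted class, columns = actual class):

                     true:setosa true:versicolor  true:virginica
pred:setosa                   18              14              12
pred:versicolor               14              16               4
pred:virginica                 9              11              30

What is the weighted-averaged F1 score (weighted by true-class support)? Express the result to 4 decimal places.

Per-class F1 score (2·TP/(2·TP+FP+FN)):
  setosa: TP=18, FP=14+12=26, FN=14+9=23 → 36/85 = 0.42353
  versicolor: TP=16, FP=14+4=18, FN=14+11=25 → 32/75 = 0.42667
  virginica: TP=30, FP=9+11=20, FN=12+4=16 → 60/96 = 0.62500
Weighted-F1 score = Σ (supportᵢ/N)·F1 scoreᵢ with N=128: (41/128)·0.42353 + (41/128)·0.42667 + (46/128)·0.62500 = 0.4969

0.4969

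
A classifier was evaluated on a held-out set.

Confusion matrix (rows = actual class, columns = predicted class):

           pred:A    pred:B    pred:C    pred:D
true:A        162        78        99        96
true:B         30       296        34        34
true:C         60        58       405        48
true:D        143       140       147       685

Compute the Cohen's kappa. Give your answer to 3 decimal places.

Observed agreement pₒ = trace/N = 1548/2515 = 0.6155
Expected agreement pₑ = Σ (rowᵢ·colᵢ)/N² = (435·395 + 394·572 + 571·685 + 1115·863)/2515² = 0.2768
κ = (pₒ − pₑ)/(1 − pₑ) = (0.6155 − 0.2768)/(1 − 0.2768) = 0.468

0.468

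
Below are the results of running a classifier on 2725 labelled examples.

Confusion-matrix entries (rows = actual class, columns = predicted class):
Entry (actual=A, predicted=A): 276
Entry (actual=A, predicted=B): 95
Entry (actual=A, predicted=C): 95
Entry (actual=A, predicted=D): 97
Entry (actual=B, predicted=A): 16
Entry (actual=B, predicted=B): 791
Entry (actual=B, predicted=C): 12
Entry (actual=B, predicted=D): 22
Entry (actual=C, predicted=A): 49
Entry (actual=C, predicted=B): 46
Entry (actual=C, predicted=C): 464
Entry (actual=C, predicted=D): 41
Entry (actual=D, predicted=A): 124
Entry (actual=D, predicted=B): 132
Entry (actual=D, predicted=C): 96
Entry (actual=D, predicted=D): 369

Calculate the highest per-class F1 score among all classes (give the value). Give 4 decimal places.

Per-class F1 score (2·TP/(2·TP+FP+FN)):
  A: TP=276, FP=16+49+124=189, FN=95+95+97=287 → 552/1028 = 0.53696
  B: TP=791, FP=95+46+132=273, FN=16+12+22=50 → 1582/1905 = 0.83045
  C: TP=464, FP=95+12+96=203, FN=49+46+41=136 → 928/1267 = 0.73244
  D: TP=369, FP=97+22+41=160, FN=124+132+96=352 → 738/1250 = 0.59040
Highest is class 'B' with F1 score = 0.8304.

0.8304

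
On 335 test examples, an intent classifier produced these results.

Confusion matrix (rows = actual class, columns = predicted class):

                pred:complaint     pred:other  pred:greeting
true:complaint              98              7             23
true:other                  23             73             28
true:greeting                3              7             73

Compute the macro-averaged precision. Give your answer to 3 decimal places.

0.739

Per-class precision (TP/(TP+FP)):
  complaint: TP=98, FP=23+3=26 → 98/124 = 0.7903
  other: TP=73, FP=7+7=14 → 73/87 = 0.8391
  greeting: TP=73, FP=23+28=51 → 73/124 = 0.5887
Macro-precision = mean = (0.7903 + 0.8391 + 0.5887) / 3 = 0.739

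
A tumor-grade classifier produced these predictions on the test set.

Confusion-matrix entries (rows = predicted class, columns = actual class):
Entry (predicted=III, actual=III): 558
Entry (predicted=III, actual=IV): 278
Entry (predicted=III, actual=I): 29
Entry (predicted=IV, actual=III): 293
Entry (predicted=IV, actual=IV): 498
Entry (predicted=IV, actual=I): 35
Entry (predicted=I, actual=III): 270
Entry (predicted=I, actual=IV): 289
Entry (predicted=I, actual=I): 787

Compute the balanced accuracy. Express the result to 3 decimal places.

0.630

Balanced accuracy = mean of per-class recall.
  III: recall = 558/1121 = 0.4978
  IV: recall = 498/1065 = 0.4676
  I: recall = 787/851 = 0.9248
Mean = (0.4978 + 0.4676 + 0.9248) / 3 = 0.630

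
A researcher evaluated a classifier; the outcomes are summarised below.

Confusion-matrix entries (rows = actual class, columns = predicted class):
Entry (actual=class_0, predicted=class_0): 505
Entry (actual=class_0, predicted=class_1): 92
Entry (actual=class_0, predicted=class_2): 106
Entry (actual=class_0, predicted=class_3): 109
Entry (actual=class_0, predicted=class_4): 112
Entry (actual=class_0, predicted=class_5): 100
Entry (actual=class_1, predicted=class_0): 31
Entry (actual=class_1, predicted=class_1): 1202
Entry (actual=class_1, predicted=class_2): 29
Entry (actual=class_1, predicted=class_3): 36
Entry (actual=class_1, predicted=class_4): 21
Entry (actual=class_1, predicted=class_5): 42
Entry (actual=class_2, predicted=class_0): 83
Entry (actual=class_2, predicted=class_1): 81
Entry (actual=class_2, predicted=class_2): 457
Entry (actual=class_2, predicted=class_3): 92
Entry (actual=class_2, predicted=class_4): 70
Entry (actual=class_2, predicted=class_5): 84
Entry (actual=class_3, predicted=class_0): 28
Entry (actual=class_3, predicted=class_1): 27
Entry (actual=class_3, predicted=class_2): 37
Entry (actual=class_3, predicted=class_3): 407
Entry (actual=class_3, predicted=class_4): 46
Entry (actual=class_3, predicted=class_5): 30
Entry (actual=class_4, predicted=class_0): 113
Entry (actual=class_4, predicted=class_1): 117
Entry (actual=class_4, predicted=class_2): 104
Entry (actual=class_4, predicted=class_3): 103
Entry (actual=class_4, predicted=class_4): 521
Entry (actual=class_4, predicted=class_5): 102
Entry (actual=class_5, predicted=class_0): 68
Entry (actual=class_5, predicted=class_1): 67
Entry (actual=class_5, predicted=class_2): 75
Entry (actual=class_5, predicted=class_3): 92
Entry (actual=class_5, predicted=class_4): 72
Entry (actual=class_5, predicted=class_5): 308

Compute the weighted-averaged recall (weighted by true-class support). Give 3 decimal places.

0.611

Per-class recall (TP/(TP+FN)):
  class_0: TP=505, FN=92+106+109+112+100=519 → 505/1024 = 0.4932
  class_1: TP=1202, FN=31+29+36+21+42=159 → 1202/1361 = 0.8832
  class_2: TP=457, FN=83+81+92+70+84=410 → 457/867 = 0.5271
  class_3: TP=407, FN=28+27+37+46+30=168 → 407/575 = 0.7078
  class_4: TP=521, FN=113+117+104+103+102=539 → 521/1060 = 0.4915
  class_5: TP=308, FN=68+67+75+92+72=374 → 308/682 = 0.4516
Weighted-recall = Σ (supportᵢ/N)·recallᵢ with N=5569: (1024/5569)·0.4932 + (1361/5569)·0.8832 + (867/5569)·0.5271 + (575/5569)·0.7078 + (1060/5569)·0.4915 + (682/5569)·0.4516 = 0.611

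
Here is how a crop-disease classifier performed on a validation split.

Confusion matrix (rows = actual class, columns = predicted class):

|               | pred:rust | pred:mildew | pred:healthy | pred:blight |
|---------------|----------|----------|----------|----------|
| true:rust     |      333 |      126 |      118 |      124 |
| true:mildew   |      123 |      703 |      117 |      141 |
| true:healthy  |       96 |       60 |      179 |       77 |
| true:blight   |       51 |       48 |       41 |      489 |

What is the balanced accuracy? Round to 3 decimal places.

0.584

Balanced accuracy = mean of per-class recall.
  rust: recall = 333/701 = 0.4750
  mildew: recall = 703/1084 = 0.6485
  healthy: recall = 179/412 = 0.4345
  blight: recall = 489/629 = 0.7774
Mean = (0.4750 + 0.6485 + 0.4345 + 0.7774) / 4 = 0.584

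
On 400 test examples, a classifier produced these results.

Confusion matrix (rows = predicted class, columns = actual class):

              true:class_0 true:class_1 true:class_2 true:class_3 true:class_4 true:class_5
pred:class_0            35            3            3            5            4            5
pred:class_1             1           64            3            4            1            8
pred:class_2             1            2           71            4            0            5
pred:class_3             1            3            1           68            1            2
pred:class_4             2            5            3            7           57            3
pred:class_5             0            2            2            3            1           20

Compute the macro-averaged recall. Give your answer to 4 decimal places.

Per-class recall (TP/(TP+FN)):
  class_0: TP=35, FN=1+1+1+2+0=5 → 35/40 = 0.87500
  class_1: TP=64, FN=3+2+3+5+2=15 → 64/79 = 0.81013
  class_2: TP=71, FN=3+3+1+3+2=12 → 71/83 = 0.85542
  class_3: TP=68, FN=5+4+4+7+3=23 → 68/91 = 0.74725
  class_4: TP=57, FN=4+1+0+1+1=7 → 57/64 = 0.89063
  class_5: TP=20, FN=5+8+5+2+3=23 → 20/43 = 0.46512
Macro-recall = mean = (0.87500 + 0.81013 + 0.85542 + 0.74725 + 0.89063 + 0.46512) / 6 = 0.7739

0.7739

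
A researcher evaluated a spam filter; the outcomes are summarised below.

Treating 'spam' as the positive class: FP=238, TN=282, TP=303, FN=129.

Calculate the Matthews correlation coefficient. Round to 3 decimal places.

0.245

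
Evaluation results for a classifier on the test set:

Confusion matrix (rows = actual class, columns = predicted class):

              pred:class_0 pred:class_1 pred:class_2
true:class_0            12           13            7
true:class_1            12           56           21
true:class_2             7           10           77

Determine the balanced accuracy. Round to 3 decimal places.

0.608

Balanced accuracy = mean of per-class recall.
  class_0: recall = 12/32 = 0.3750
  class_1: recall = 56/89 = 0.6292
  class_2: recall = 77/94 = 0.8191
Mean = (0.3750 + 0.6292 + 0.8191) / 3 = 0.608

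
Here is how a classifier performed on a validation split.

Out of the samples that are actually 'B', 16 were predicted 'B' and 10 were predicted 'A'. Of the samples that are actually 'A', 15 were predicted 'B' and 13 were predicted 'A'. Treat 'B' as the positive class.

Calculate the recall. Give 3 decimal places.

Recall = TP/(TP+FN) = 16/(16+10) = 16/26 = 0.615

0.615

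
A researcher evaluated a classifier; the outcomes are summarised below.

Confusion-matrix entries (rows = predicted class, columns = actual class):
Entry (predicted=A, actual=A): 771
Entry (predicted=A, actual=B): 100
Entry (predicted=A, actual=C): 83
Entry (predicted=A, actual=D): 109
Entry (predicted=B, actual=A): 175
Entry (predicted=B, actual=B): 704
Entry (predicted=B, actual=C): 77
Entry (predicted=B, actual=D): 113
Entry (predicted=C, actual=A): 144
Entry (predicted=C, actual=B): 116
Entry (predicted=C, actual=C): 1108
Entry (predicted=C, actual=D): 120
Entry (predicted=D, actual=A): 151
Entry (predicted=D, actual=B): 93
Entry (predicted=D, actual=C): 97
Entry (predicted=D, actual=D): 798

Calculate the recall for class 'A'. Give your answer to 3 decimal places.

Take TP from the diagonal, FP from the rest of the 'A' prediction marginal, FN from the rest of the 'A' actual marginal.
recall = TP/(TP+FN).
A: TP=771, FN=175+144+151=470 → 771/1241 = 0.6213

0.621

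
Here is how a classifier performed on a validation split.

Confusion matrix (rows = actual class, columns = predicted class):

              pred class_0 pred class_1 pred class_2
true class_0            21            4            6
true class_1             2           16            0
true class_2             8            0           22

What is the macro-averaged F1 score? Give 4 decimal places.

0.7594

Per-class F1 score (2·TP/(2·TP+FP+FN)):
  class_0: TP=21, FP=2+8=10, FN=4+6=10 → 42/62 = 0.67742
  class_1: TP=16, FP=4+0=4, FN=2+0=2 → 32/38 = 0.84211
  class_2: TP=22, FP=6+0=6, FN=8+0=8 → 44/58 = 0.75862
Macro-F1 score = mean = (0.67742 + 0.84211 + 0.75862) / 3 = 0.7594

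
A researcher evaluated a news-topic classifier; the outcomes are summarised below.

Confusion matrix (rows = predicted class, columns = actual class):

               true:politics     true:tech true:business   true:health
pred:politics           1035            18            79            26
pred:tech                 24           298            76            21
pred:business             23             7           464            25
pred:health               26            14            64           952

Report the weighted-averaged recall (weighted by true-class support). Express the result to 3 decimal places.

0.872

Per-class recall (TP/(TP+FN)):
  politics: TP=1035, FN=24+23+26=73 → 1035/1108 = 0.9341
  tech: TP=298, FN=18+7+14=39 → 298/337 = 0.8843
  business: TP=464, FN=79+76+64=219 → 464/683 = 0.6794
  health: TP=952, FN=26+21+25=72 → 952/1024 = 0.9297
Weighted-recall = Σ (supportᵢ/N)·recallᵢ with N=3152: (1108/3152)·0.9341 + (337/3152)·0.8843 + (683/3152)·0.6794 + (1024/3152)·0.9297 = 0.872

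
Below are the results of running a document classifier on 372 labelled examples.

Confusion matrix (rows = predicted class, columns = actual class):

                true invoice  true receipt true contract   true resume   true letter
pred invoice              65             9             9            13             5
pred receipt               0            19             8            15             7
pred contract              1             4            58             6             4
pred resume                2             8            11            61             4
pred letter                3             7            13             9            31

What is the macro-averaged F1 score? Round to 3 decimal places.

0.602

Per-class F1 score (2·TP/(2·TP+FP+FN)):
  invoice: TP=65, FP=9+9+13+5=36, FN=0+1+2+3=6 → 130/172 = 0.7558
  receipt: TP=19, FP=0+8+15+7=30, FN=9+4+8+7=28 → 38/96 = 0.3958
  contract: TP=58, FP=1+4+6+4=15, FN=9+8+11+13=41 → 116/172 = 0.6744
  resume: TP=61, FP=2+8+11+4=25, FN=13+15+6+9=43 → 122/190 = 0.6421
  letter: TP=31, FP=3+7+13+9=32, FN=5+7+4+4=20 → 62/114 = 0.5439
Macro-F1 score = mean = (0.7558 + 0.3958 + 0.6744 + 0.6421 + 0.5439) / 5 = 0.602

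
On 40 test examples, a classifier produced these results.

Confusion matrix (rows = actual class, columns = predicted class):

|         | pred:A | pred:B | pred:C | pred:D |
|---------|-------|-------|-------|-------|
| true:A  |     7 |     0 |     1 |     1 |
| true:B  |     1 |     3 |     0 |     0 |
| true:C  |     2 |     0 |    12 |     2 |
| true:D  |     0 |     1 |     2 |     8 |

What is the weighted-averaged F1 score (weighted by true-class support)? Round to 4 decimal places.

0.7505

Per-class F1 score (2·TP/(2·TP+FP+FN)):
  A: TP=7, FP=1+2+0=3, FN=0+1+1=2 → 14/19 = 0.73684
  B: TP=3, FP=0+0+1=1, FN=1+0+0=1 → 6/8 = 0.75000
  C: TP=12, FP=1+0+2=3, FN=2+0+2=4 → 24/31 = 0.77419
  D: TP=8, FP=1+0+2=3, FN=0+1+2=3 → 16/22 = 0.72727
Weighted-F1 score = Σ (supportᵢ/N)·F1 scoreᵢ with N=40: (9/40)·0.73684 + (4/40)·0.75000 + (16/40)·0.77419 + (11/40)·0.72727 = 0.7505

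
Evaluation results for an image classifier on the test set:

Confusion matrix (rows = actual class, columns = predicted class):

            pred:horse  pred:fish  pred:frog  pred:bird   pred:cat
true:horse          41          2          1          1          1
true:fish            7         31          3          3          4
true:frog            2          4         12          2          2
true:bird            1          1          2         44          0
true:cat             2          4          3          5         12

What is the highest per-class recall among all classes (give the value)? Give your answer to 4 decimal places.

0.9167

Per-class recall (TP/(TP+FN)):
  horse: TP=41, FN=2+1+1+1=5 → 41/46 = 0.89130
  fish: TP=31, FN=7+3+3+4=17 → 31/48 = 0.64583
  frog: TP=12, FN=2+4+2+2=10 → 12/22 = 0.54545
  bird: TP=44, FN=1+1+2+0=4 → 44/48 = 0.91667
  cat: TP=12, FN=2+4+3+5=14 → 12/26 = 0.46154
Highest is class 'bird' with recall = 0.9167.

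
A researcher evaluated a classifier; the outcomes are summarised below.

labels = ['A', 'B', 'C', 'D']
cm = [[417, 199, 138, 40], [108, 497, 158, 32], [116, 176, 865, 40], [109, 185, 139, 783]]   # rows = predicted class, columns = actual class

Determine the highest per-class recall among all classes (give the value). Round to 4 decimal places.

Per-class recall (TP/(TP+FN)):
  A: TP=417, FN=108+116+109=333 → 417/750 = 0.55600
  B: TP=497, FN=199+176+185=560 → 497/1057 = 0.47020
  C: TP=865, FN=138+158+139=435 → 865/1300 = 0.66538
  D: TP=783, FN=40+32+40=112 → 783/895 = 0.87486
Highest is class 'D' with recall = 0.8749.

0.8749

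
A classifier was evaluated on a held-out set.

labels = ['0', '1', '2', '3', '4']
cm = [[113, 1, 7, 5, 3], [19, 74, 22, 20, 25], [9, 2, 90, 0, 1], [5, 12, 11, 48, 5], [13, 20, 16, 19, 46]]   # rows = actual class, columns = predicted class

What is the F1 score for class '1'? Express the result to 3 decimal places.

Take TP from the diagonal, FP from the rest of the '1' prediction marginal, FN from the rest of the '1' actual marginal.
F1 score = 2·TP/(2·TP+FP+FN).
1: TP=74, FP=1+2+12+20=35, FN=19+22+20+25=86 → 148/269 = 0.5502

0.550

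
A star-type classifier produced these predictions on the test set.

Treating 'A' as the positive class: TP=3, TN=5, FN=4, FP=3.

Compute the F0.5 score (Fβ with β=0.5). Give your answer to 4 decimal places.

Fβ = (1+β²)·TP / ((1+β²)·TP + β²·FN + FP), with β²=1/4
= 1.25·3 / (1.25·3 + 0.25·4 + 3) = 0.4839

0.4839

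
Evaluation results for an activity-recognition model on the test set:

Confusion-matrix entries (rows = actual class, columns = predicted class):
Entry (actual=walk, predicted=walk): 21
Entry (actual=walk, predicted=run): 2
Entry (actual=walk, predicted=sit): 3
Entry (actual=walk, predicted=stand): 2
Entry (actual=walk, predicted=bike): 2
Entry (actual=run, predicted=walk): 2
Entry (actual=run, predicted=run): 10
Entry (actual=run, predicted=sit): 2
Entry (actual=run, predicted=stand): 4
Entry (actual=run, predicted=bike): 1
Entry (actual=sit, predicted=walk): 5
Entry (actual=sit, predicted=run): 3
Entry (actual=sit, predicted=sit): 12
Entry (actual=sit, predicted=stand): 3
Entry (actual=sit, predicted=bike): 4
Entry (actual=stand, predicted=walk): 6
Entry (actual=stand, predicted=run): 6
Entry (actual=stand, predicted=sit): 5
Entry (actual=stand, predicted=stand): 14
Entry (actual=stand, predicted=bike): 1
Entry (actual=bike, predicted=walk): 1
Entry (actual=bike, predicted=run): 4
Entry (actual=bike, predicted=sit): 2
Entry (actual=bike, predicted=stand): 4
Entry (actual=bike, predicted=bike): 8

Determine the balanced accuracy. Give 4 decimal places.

0.5059

Balanced accuracy = mean of per-class recall.
  walk: recall = 21/30 = 0.70000
  run: recall = 10/19 = 0.52632
  sit: recall = 12/27 = 0.44444
  stand: recall = 14/32 = 0.43750
  bike: recall = 8/19 = 0.42105
Mean = (0.70000 + 0.52632 + 0.44444 + 0.43750 + 0.42105) / 5 = 0.5059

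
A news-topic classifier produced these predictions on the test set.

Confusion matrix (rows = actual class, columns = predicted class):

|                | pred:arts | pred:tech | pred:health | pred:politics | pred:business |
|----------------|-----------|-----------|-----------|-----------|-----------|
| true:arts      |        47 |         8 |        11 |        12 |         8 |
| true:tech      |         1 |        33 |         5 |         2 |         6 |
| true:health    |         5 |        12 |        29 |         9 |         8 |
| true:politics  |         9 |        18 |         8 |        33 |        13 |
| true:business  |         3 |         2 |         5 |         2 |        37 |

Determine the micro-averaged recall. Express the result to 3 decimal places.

Micro-averaging pools counts across classes: ΣTP=179, ΣFP=147, ΣFN=147.
Micro-recall = TP/(TP+FN) on pooled counts = 0.549 (equals overall accuracy in single-label multiclass).

0.549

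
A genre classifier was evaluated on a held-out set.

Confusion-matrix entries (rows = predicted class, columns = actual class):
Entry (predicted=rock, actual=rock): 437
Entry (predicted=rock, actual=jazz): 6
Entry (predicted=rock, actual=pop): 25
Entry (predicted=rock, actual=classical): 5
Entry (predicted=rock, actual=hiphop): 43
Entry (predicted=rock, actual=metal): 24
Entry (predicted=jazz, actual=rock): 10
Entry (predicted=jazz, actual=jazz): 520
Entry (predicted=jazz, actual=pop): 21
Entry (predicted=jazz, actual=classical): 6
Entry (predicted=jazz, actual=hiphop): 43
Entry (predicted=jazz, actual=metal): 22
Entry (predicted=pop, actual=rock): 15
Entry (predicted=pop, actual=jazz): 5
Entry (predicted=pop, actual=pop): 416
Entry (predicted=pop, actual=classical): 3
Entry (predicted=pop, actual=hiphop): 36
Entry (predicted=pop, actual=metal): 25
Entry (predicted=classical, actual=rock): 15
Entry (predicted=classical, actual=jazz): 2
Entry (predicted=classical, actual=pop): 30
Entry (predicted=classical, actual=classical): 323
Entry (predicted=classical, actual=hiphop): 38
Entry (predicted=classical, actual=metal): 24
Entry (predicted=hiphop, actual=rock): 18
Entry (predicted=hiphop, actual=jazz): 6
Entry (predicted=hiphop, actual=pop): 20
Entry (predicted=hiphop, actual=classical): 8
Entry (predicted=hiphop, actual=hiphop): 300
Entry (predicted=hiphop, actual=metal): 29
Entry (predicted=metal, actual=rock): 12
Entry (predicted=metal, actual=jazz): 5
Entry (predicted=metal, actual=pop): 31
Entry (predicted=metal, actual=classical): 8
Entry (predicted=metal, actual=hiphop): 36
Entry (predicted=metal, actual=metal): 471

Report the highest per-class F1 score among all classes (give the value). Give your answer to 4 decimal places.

Per-class F1 score (2·TP/(2·TP+FP+FN)):
  rock: TP=437, FP=6+25+5+43+24=103, FN=10+15+15+18+12=70 → 874/1047 = 0.83477
  jazz: TP=520, FP=10+21+6+43+22=102, FN=6+5+2+6+5=24 → 1040/1166 = 0.89194
  pop: TP=416, FP=15+5+3+36+25=84, FN=25+21+30+20+31=127 → 832/1043 = 0.79770
  classical: TP=323, FP=15+2+30+38+24=109, FN=5+6+3+8+8=30 → 646/785 = 0.82293
  hiphop: TP=300, FP=18+6+20+8+29=81, FN=43+43+36+38+36=196 → 600/877 = 0.68415
  metal: TP=471, FP=12+5+31+8+36=92, FN=24+22+25+24+29=124 → 942/1158 = 0.81347
Highest is class 'jazz' with F1 score = 0.8919.

0.8919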